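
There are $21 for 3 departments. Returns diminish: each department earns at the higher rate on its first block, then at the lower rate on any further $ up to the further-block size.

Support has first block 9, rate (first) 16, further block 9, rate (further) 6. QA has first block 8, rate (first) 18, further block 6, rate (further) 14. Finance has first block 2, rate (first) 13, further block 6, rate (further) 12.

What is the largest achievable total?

344

Treat each block as its own option and order by rate: QA/first 18 > Support/first 16 > QA/second 14 > Finance/first 13 > Finance/second 12 > Support/second 6.
Fill QA first block (8 at 18) ; 13 left.
Support/first (16): +9 ; 4 left.
QA/second: +4 of 6 at 14; pool empty.
Total = 18×8 + 16×9 + 14×4 = 344.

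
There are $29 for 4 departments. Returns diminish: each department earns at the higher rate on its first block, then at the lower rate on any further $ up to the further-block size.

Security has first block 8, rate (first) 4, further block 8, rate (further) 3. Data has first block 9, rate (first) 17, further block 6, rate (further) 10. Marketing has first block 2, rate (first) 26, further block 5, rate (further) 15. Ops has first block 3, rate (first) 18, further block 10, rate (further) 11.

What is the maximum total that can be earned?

444

Treat each block as its own option and order by rate: Marketing/tier1 26 > Ops/tier1 18 > Data/tier1 17 > Marketing/tier2 15 > Ops/tier2 11 > Data/tier2 10 > Security/tier1 4 > Security/tier2 3.
Marketing/tier1 (26): +2 ; 27 left.
Ops/tier1 (18): +3 ; 24 left.
Data tier1 at 17: fill all 9 ; 15 left.
Fill Marketing tier2 block (5 at 15) ; 10 left.
Ops/tier2 (11): +10 ; 0 left.
Total = 26×2 + 18×3 + 17×9 + 15×5 + 11×10 = 444.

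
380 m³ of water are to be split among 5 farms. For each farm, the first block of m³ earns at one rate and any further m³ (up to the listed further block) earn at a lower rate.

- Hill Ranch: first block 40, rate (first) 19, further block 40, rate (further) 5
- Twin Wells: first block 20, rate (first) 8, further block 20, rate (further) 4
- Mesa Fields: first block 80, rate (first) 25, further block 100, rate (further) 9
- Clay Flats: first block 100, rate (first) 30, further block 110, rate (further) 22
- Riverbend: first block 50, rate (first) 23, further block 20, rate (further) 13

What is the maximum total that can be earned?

Order all 10 blocks by rate: Clay Flats/first 30 > Mesa Fields/first 25 > Riverbend/first 23 > Clay Flats/second 22 > Hill Ranch/first 19 > Riverbend/second 13 > Mesa Fields/second 9 > Twin Wells/first 8 > Hill Ranch/second 5 > Twin Wells/second 4.
Clay Flats first at 30: fill all 100 — 280 left.
Fill Mesa Fields first block (80 at 25) — 200 left.
Fill Riverbend first block (50 at 23) — 150 left.
Fill Clay Flats second block (110 at 22) — 40 left.
Hill Ranch first at 19: fill all 40 — 0 left.
Total = 30×100 + 25×80 + 23×50 + 22×110 + 19×40 = 9330.

9330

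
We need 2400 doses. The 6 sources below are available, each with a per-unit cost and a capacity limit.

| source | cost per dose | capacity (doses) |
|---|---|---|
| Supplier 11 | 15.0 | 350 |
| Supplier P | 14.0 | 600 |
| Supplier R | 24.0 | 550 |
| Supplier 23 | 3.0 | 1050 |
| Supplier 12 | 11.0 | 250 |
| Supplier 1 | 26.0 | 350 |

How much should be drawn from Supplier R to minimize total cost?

150

Cheapest first:
Take 1050 from Supplier 23 at 3.0 → need 1350 more.
Take 250 from Supplier 12 at 11.0 → need 1100 more.
Supplier P (14.0): use full 600 → 500 doses to go.
Supplier 11 at 15.0: take all 350 doses → 150 still needed.
Supplier R at 24.0: take 150 of its 550 → requirement met.
Supplier 1: unused.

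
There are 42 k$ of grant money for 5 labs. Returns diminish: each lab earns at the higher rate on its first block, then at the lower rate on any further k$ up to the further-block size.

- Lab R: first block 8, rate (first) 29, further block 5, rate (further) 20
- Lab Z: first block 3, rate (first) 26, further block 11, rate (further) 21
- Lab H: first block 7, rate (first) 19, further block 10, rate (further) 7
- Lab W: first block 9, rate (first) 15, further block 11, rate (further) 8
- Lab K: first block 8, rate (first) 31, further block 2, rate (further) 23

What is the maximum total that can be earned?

Order all 10 blocks by rate: Lab K/T1 31 > Lab R/T1 29 > Lab Z/T1 26 > Lab K/T2 23 > Lab Z/T2 21 > Lab R/T2 20 > Lab H/T1 19 > Lab W/T1 15 > Lab W/T2 8 > Lab H/T2 7.
Fill Lab K T1 block (8 at 31) — 34 left.
Fill Lab R T1 block (8 at 29) — 26 left.
Lab Z T1 at 26: fill all 3 — 23 left.
Fill Lab K T2 block (2 at 23) — 21 left.
Lab Z/T2 (21): +11 — 10 left.
Lab R T2 at 20: fill all 5 — 5 left.
5 remain; put them into Lab H T1 at 19.
Total = 31×8 + 29×8 + 26×3 + 23×2 + 21×11 + 20×5 + 19×5 = 1030.

1030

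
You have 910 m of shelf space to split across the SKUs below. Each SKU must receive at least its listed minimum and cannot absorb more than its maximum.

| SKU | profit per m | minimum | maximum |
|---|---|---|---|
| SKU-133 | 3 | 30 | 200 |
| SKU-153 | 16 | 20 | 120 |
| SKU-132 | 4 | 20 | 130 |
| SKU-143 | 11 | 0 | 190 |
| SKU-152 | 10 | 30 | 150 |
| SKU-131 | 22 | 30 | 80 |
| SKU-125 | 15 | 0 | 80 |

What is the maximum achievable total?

Meeting every minimum uses 30+20+20+0+30+30+0 = 130 m, leaving 780.
Rank by profit per m: SKU-131 22 > SKU-153 16 > SKU-125 15 > SKU-143 11 > SKU-152 10 > SKU-132 4 > SKU-133 3.
Give SKU-131 50 more to hit its cap of 80 — 730 left.
Give SKU-153 100 more to hit its cap of 120 — 630 left.
Give SKU-125 80 more to hit its cap of 80 — 550 left.
Give SKU-143 190 more to hit its cap of 190 — 360 left.
Give SKU-152 120 more to hit its cap of 150 — 240 left.
SKU-132: +110 to 130 (cap) — 130 left.
SKU-133 has room for 170 more but only 130 remain, so it gets 160.
Total = 3×160 + 16×120 + 4×130 + 11×190 + 10×150 + 22×80 + 15×80 = 9470.

9470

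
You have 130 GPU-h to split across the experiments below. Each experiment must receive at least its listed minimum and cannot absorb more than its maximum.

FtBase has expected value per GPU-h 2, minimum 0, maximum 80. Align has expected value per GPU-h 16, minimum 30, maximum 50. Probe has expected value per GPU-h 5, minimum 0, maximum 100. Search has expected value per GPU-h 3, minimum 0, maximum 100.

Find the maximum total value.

Meeting every minimum uses 0+30+0+0 = 30 GPU-h, leaving 100.
Rank by expected value per GPU-h: Align 16 > Probe 5 > Search 3 > FtBase 2.
Align: +20 to 50 (cap) — 80 left.
Probe: +80 (room for 100) → 80. Pool exhausted.
Total = 16×50 + 5×80 = 1200.

1200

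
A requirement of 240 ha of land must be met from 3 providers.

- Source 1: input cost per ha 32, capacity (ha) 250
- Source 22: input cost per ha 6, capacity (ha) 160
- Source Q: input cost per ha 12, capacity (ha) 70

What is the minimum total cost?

2120

Fill from the cheapest provider first.
Source 22 (6): use full 160 — 80 ha to go.
Source Q (12): use full 70 — 10 ha to go.
Source 1 (32): take the remaining 10 — done.
Cost = 160×6 + 70×12 + 10×32 = 2120.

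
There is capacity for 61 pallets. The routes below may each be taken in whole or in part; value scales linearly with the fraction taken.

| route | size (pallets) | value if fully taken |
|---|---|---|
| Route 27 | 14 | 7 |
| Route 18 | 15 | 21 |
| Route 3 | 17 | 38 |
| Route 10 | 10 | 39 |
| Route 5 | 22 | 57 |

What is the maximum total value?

Best value per unit of size first: Route 10 39/10≈3.9, Route 5 57/22≈2.59, Route 3 38/17≈2.24, Route 18 21/15≈1.4, Route 27 7/14≈0.5.
All 10 pallets of Route 10 fit (value 39) ; 51 remain.
All 22 pallets of Route 5 fit (value 57) ; 29 remain.
Take all of Route 3 (17 pallets, value 38) ; 12 pallets left.
12 pallets left: a 12/15 share of Route 18 gives 21×12/15 = 16.8.
Total value = 150.8.

150.8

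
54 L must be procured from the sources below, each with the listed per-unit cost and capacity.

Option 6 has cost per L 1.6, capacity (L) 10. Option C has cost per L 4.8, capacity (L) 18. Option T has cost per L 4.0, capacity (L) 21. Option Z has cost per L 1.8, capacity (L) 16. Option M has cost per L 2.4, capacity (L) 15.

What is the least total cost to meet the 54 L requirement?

132.8

Fill from the cheapest source first.
Take 10 from Option 6 at 1.6 → need 44 more.
Option Z at 1.8: take all 16 L → 28 still needed.
Take 15 from Option M at 2.4 → need 13 more.
Take 13 from Option T at 4.0 to finish.
Option C: unused.
Cost = 10×1.6 + 16×1.8 + 15×2.4 + 13×4.0 = 132.8.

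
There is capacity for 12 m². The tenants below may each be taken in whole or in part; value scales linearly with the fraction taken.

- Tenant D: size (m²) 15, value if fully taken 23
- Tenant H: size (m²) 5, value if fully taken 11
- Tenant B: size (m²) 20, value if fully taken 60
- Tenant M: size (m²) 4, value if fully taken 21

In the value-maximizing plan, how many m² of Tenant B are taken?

8

Rank by value-to-size ratio: Tenant M 21/4≈5.25, Tenant B 60/20≈3, Tenant H 11/5≈2.2, Tenant D 23/15≈1.53.
Tenant M: take in full, 4 m² for value 21 ; 8 left.
Only 8 m² remain; take 8/20 of Tenant B for value 60×8/20 = 24.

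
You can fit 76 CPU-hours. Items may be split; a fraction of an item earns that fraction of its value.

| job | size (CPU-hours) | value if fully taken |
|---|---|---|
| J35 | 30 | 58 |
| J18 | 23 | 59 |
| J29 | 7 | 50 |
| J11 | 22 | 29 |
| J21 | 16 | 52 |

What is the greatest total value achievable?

Best value per unit of size first: J29 50/7≈7.14, J21 52/16≈3.25, J18 59/23≈2.57, J35 58/30≈1.93, J11 29/22≈1.32.
All 7 CPU-hours of J29 fit (value 50) ; 69 remain.
All 16 CPU-hours of J21 fit (value 52) ; 53 remain.
All 23 CPU-hours of J18 fit (value 59) ; 30 remain.
Take all of J35 (30 CPU-hours, value 58) ; 0 CPU-hours left.
Total value = 219.

219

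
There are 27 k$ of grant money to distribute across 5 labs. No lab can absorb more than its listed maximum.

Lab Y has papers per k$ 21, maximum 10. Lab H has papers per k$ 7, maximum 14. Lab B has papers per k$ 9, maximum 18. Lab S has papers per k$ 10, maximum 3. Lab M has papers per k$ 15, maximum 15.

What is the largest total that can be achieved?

Rank by papers per k$: Lab Y 21 > Lab M 15 > Lab S 10 > Lab B 9 > Lab H 7.
Lab Y takes 10 to reach its cap of 10 → 17 left.
Lab M: +15 to 15 (cap) → 2 left.
Lab S has room for 3 but only 2 remain, so it gets 2.
Total = 21×10 + 10×2 + 15×15 = 455.

455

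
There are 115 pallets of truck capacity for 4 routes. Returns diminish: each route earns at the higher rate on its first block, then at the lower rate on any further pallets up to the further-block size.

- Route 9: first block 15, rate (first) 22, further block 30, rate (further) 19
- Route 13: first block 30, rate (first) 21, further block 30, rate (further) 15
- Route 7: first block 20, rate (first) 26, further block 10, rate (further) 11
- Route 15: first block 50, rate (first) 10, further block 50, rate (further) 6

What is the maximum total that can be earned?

Rank every tier by rate: Route 7/tier1 26 > Route 9/tier1 22 > Route 13/tier1 21 > Route 9/tier2 19 > Route 13/tier2 15 > Route 7/tier2 11 > Route 15/tier1 10 > Route 15/tier2 6.
Route 7/tier1 (26): +20 ; 95 left.
Route 9 tier1 at 22: fill all 15 ; 80 left.
Route 13/tier1 (21): +30 ; 50 left.
Route 9 tier2 at 19: fill all 30 ; 20 left.
Route 13 tier2 at 15: only 20 left, fill 20.
Total = 26×20 + 22×15 + 21×30 + 19×30 + 15×20 = 2350.

2350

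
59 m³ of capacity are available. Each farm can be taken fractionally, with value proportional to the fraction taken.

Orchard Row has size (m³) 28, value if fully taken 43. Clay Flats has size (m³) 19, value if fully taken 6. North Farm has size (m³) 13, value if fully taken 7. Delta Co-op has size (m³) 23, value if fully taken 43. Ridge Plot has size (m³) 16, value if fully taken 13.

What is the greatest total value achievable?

Best value per unit of size first: Delta Co-op 43/23≈1.87, Orchard Row 43/28≈1.54, Ridge Plot 13/16≈0.812, North Farm 7/13≈0.538, Clay Flats 6/19≈0.316.
Take all of Delta Co-op (23 m³, value 43) → 36 m³ left.
Orchard Row: take in full, 28 m³ for value 43 → 8 left.
Fill the last 8 m³ with part of Ridge Plot: 8/16 of it earns 6.5.
Total value = 92.5.

92.5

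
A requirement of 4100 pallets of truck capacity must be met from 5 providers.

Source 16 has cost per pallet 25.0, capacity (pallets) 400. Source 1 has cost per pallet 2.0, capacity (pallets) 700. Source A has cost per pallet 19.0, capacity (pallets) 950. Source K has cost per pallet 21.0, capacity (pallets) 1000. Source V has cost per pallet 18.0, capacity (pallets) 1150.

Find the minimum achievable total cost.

Use providers in increasing cost order.
Take 700 from Source 1 at 2.0 — need 3400 more.
Take 1150 from Source V at 18.0 — need 2250 more.
Source A (19.0): use full 950 — 1300 pallets to go.
Take 1000 from Source K at 21.0 — need 300 more.
Source 16 (25.0): take the remaining 300 — done.
Cost = 700×2.0 + 1150×18.0 + 950×19.0 + 1000×21.0 + 300×25.0 = 68650.

68650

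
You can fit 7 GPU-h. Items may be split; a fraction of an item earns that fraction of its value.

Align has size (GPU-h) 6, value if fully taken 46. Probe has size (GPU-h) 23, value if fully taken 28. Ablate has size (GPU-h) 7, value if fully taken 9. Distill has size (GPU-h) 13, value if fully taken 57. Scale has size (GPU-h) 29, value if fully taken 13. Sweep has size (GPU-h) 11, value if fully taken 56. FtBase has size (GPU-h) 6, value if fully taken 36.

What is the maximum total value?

52

Sort by value density: Align 46/6≈7.67, FtBase 36/6≈6, Sweep 56/11≈5.09, Distill 57/13≈4.38, Ablate 9/7≈1.29, Probe 28/23≈1.22, Scale 13/29≈0.448.
Take all of Align (6 GPU-h, value 46) → 1 GPU-h left.
1 GPU-h left: a 1/6 share of FtBase gives 36×1/6 = 6.
Total value = 52.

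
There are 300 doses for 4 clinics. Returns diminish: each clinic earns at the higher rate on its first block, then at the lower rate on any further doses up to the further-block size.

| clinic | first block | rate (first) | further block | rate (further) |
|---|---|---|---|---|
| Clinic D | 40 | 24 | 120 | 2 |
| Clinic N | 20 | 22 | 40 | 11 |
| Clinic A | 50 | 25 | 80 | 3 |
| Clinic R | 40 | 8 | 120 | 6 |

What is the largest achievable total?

4070

Rank every tier by rate: Clinic A/tier1 25 > Clinic D/tier1 24 > Clinic N/tier1 22 > Clinic N/tier2 11 > Clinic R/tier1 8 > Clinic R/tier2 6 > Clinic A/tier2 3 > Clinic D/tier2 2.
Clinic A/tier1 (25): +50 → 250 left.
Clinic D tier1 at 24: fill all 40 → 210 left.
Clinic N tier1 at 22: fill all 20 → 190 left.
Clinic N/tier2 (11): +40 → 150 left.
Fill Clinic R tier1 block (40 at 8) → 110 left.
110 remain; put them into Clinic R tier2 at 6.
Total = 25×50 + 24×40 + 22×20 + 11×40 + 8×40 + 6×110 = 4070.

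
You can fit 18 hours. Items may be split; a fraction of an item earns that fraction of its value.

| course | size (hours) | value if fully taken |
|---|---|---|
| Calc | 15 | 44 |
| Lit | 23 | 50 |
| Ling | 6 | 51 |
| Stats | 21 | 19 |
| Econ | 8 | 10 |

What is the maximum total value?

86.2

Best value per unit of size first: Ling 51/6≈8.5, Calc 44/15≈2.93, Lit 50/23≈2.17, Econ 10/8≈1.25, Stats 19/21≈0.905.
Take all of Ling (6 hours, value 51) ; 12 hours left.
Fill the last 12 hours with part of Calc: 12/15 of it earns 35.2.
Total value = 86.2.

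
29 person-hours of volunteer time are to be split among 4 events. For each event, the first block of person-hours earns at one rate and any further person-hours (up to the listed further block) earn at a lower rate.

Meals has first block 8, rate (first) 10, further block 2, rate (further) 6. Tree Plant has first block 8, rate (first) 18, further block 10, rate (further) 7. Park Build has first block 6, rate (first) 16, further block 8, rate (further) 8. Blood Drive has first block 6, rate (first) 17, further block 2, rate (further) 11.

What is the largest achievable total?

Treat each block as its own option and order by rate: Tree Plant/first 18 > Blood Drive/first 17 > Park Build/first 16 > Blood Drive/second 11 > Meals/first 10 > Park Build/second 8 > Tree Plant/second 7 > Meals/second 6.
Tree Plant/first (18): +8 ; 21 left.
Blood Drive first at 17: fill all 6 ; 15 left.
Fill Park Build first block (6 at 16) ; 9 left.
Fill Blood Drive second block (2 at 11) ; 7 left.
7 remain; put them into Meals first at 10.
Total = 18×8 + 17×6 + 16×6 + 11×2 + 10×7 = 434.

434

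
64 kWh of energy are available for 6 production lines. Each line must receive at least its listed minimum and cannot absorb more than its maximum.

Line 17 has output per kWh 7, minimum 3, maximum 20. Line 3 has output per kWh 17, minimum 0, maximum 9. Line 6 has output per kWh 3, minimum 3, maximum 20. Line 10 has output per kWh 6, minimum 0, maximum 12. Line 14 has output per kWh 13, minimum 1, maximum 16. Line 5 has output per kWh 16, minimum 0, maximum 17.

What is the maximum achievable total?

Meeting every minimum uses 3+0+3+0+1+0 = 7 kWh, leaving 57.
Rank by output per kWh: Line 3 17 > Line 5 16 > Line 14 13 > Line 17 7 > Line 10 6 > Line 6 3.
Line 3 takes 9 more to reach its cap of 9 → 48 left.
Give Line 5 17 more to hit its cap of 17 → 31 left.
Line 14: +15 to 16 (cap) → 16 left.
Line 17 has room for 17 more but only 16 remain, so it gets 19.
Total = 7×19 + 17×9 + 3×3 + 13×16 + 16×17 = 775.

775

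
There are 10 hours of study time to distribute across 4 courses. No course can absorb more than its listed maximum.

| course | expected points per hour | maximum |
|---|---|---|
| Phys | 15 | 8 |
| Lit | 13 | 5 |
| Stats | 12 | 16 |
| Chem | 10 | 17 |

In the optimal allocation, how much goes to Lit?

Rank by expected points per hour: Phys 15 > Lit 13 > Stats 12 > Chem 10.
Phys takes 8 to reach its cap of 8 — 2 left.
Lit has room for 5 but only 2 remain, so it gets 2.

2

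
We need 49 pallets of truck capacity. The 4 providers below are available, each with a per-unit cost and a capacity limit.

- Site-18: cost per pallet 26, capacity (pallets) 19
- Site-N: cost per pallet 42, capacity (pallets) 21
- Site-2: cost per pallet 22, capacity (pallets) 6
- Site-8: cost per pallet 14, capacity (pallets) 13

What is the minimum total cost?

1270

Use providers in increasing cost order.
Take 13 from Site-8 at 14 → need 36 more.
Take 6 from Site-2 at 22 → need 30 more.
Take 19 from Site-18 at 26 → need 11 more.
Site-N at 42: take 11 of its 21 → requirement met.
Cost = 13×14 + 6×22 + 19×26 + 11×42 = 1270.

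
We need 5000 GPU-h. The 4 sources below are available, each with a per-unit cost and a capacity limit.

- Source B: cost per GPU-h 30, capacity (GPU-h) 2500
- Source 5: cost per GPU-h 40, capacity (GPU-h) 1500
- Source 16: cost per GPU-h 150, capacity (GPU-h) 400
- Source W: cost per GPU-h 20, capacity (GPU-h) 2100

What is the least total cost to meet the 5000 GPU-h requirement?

Use sources in increasing cost order.
Source W (20): use full 2100 ; 2900 GPU-h to go.
Source B (30): use full 2500 ; 400 GPU-h to go.
Take 400 from Source 5 at 40 to finish.
Source 16: unused.
Cost = 2100×20 + 2500×30 + 400×40 = 133000.

133000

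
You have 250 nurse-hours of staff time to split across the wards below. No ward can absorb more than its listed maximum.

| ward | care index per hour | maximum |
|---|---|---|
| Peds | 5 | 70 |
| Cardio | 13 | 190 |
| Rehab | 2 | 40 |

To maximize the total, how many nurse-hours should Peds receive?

Rank by care index per hour: Cardio 13 > Peds 5 > Rehab 2.
Cardio takes 190 to reach its cap of 190 ; 60 left.
Peds: +60 (room for 70) → 60. Pool exhausted.

60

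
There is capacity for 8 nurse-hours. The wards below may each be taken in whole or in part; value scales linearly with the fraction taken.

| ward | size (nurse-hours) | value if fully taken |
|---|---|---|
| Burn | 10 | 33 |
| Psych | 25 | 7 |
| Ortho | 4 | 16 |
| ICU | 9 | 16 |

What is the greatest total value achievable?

Sort by value density: Ortho 16/4≈4, Burn 33/10≈3.3, ICU 16/9≈1.78, Psych 7/25≈0.28.
All 4 nurse-hours of Ortho fit (value 16) — 4 remain.
4 nurse-hours left: a 4/10 share of Burn gives 33×4/10 = 13.2.
Total value = 29.2.

29.2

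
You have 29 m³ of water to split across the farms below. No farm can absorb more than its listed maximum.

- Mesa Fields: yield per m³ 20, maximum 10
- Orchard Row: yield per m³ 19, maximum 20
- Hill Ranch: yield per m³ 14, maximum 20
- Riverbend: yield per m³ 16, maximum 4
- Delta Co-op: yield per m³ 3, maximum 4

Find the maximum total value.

561

Rank by yield per m³: Mesa Fields 20 > Orchard Row 19 > Riverbend 16 > Hill Ranch 14 > Delta Co-op 3.
Mesa Fields: +10 to 10 (cap) ; 19 left.
Orchard Row: +19 (room for 20) → 19. Pool exhausted.
Total = 20×10 + 19×19 = 561.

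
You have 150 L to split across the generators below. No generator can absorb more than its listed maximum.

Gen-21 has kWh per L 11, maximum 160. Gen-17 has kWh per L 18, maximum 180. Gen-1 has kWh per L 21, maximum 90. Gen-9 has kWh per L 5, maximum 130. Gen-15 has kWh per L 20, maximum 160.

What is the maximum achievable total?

Order the generators by kWh per L: Gen-1 21 > Gen-15 20 > Gen-17 18 > Gen-21 11 > Gen-9 5.
Gen-1: +90 to 90 (cap) ; 60 left.
Only 60 left; Gen-15 takes them to reach 60.
Total = 21×90 + 20×60 = 3090.

3090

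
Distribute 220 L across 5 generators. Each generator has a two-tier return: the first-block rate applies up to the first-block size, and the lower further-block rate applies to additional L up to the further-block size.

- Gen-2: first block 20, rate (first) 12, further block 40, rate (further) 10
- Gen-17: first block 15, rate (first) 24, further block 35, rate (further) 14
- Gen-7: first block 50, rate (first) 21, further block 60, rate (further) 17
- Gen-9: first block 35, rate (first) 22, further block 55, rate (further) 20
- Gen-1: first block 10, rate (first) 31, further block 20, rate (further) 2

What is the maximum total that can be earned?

Treat each block as its own option and order by rate: Gen-1/T1 31 > Gen-17/T1 24 > Gen-9/T1 22 > Gen-7/T1 21 > Gen-9/T2 20 > Gen-7/T2 17 > Gen-17/T2 14 > Gen-2/T1 12 > Gen-2/T2 10 > Gen-1/T2 2.
Gen-1 T1 at 31: fill all 10 — 210 left.
Gen-17/T1 (24): +15 — 195 left.
Fill Gen-9 T1 block (35 at 22) — 160 left.
Gen-7 T1 at 21: fill all 50 — 110 left.
Fill Gen-9 T2 block (55 at 20) — 55 left.
Gen-7/T2: +55 of 60 at 17; pool empty.
Total = 31×10 + 24×15 + 22×35 + 21×50 + 20×55 + 17×55 = 4525.

4525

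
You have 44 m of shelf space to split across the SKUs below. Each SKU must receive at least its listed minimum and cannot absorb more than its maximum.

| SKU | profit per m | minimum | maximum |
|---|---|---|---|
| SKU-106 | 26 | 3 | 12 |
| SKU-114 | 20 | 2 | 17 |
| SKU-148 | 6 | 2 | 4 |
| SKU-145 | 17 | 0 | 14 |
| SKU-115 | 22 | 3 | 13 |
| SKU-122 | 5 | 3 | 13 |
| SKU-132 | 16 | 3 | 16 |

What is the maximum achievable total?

893

Meeting every minimum uses 3+2+2+0+3+3+3 = 16 m, leaving 28.
Rank by profit per m: SKU-106 26 > SKU-115 22 > SKU-114 20 > SKU-145 17 > SKU-132 16 > SKU-148 6 > SKU-122 5.
SKU-106: +9 to 12 (cap) — 19 left.
Give SKU-115 10 more to hit its cap of 13 — 9 left.
SKU-114 has room for 15 more but only 9 remain, so it gets 11.
Total = 26×12 + 20×11 + 6×2 + 22×13 + 5×3 + 16×3 = 893.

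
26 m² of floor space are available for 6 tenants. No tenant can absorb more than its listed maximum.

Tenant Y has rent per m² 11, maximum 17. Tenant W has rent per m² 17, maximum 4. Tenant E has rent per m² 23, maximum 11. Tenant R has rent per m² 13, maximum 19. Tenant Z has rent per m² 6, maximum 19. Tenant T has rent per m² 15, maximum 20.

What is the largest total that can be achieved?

Rank by rent per m²: Tenant E 23 > Tenant W 17 > Tenant T 15 > Tenant R 13 > Tenant Y 11 > Tenant Z 6.
Tenant E: +11 to 11 (cap) ; 15 left.
Give Tenant W 4 to hit its cap of 4 ; 11 left.
Tenant T: +11 (room for 20) → 11. Pool exhausted.
Total = 17×4 + 23×11 + 15×11 = 486.

486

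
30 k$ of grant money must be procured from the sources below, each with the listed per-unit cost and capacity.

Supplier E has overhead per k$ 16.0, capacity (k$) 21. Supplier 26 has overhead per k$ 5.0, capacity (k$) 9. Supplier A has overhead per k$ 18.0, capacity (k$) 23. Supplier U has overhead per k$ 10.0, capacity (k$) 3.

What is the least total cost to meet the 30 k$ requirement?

Cheapest first:
Supplier 26 at 5.0: take all 9 k$ — 21 still needed.
Supplier U (10.0): use full 3 — 18 k$ to go.
Supplier E (16.0): take the remaining 18 — done.
Supplier A: unused.
Cost = 9×5.0 + 3×10.0 + 18×16.0 = 363.

363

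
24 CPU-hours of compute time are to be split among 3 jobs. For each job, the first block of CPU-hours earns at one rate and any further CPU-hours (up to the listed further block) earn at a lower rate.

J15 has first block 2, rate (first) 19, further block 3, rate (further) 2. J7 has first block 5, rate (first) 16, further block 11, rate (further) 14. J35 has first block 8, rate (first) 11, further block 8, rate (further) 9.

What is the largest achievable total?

338

Rank every tier by rate: J15/tier1 19 > J7/tier1 16 > J7/tier2 14 > J35/tier1 11 > J35/tier2 9 > J15/tier2 2.
J15/tier1 (19): +2 ; 22 left.
J7 tier1 at 16: fill all 5 ; 17 left.
J7 tier2 at 14: fill all 11 ; 6 left.
6 remain; put them into J35 tier1 at 11.
Total = 19×2 + 16×5 + 14×11 + 11×6 = 338.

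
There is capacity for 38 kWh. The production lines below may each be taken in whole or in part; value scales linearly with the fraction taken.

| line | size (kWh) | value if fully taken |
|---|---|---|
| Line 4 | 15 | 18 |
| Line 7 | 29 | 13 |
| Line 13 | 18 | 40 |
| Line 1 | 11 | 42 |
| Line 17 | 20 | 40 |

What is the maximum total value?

100

Rank by value-to-size ratio: Line 1 42/11≈3.82, Line 13 40/18≈2.22, Line 17 40/20≈2, Line 4 18/15≈1.2, Line 7 13/29≈0.448.
Take all of Line 1 (11 kWh, value 42) → 27 kWh left.
Take all of Line 13 (18 kWh, value 40) → 9 kWh left.
Fill the last 9 kWh with part of Line 17: 9/20 of it earns 18.
Total value = 100.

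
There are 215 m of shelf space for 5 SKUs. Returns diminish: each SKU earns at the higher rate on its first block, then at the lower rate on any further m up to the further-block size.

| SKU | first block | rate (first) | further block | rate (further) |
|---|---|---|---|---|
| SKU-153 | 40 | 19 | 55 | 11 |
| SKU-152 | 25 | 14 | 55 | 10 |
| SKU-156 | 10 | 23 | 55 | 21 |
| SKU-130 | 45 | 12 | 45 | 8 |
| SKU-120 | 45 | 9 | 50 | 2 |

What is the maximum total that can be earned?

3475

Order all 10 blocks by rate: SKU-156/T1 23 > SKU-156/T2 21 > SKU-153/T1 19 > SKU-152/T1 14 > SKU-130/T1 12 > SKU-153/T2 11 > SKU-152/T2 10 > SKU-120/T1 9 > SKU-130/T2 8 > SKU-120/T2 2.
Fill SKU-156 T1 block (10 at 23) — 205 left.
Fill SKU-156 T2 block (55 at 21) — 150 left.
SKU-153/T1 (19): +40 — 110 left.
Fill SKU-152 T1 block (25 at 14) — 85 left.
SKU-130 T1 at 12: fill all 45 — 40 left.
40 remain; put them into SKU-153 T2 at 11.
Total = 23×10 + 21×55 + 19×40 + 14×25 + 12×45 + 11×40 = 3475.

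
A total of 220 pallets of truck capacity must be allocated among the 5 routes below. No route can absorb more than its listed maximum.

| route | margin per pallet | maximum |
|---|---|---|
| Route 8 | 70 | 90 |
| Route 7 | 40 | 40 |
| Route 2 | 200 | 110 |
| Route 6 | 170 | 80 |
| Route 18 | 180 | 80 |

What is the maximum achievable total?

Highest margin per pallet first: Route 2 200 > Route 18 180 > Route 6 170 > Route 8 70 > Route 7 40.
Give Route 2 110 to hit its cap of 110 → 110 left.
Route 18: +80 to 80 (cap) → 30 left.
Route 6 has room for 80 but only 30 remain, so it gets 30.
Total = 200×110 + 170×30 + 180×80 = 41500.

41500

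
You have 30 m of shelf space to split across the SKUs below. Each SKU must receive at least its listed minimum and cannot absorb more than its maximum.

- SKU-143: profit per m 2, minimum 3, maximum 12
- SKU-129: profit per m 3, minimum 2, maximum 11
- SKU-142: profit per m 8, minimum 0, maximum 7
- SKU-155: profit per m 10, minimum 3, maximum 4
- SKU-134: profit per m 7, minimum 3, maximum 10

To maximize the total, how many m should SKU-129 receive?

6

Meeting every minimum uses 3+2+0+3+3 = 11 m, leaving 19.
Order the SKUs by profit per m: SKU-155 10 > SKU-142 8 > SKU-134 7 > SKU-129 3 > SKU-143 2.
SKU-155: +1 to 4 (cap) — 18 left.
SKU-142: +7 to 7 (cap) — 11 left.
SKU-134 takes 7 more to reach its cap of 10 — 4 left.
Only 4 left; SKU-129 takes them to reach 6.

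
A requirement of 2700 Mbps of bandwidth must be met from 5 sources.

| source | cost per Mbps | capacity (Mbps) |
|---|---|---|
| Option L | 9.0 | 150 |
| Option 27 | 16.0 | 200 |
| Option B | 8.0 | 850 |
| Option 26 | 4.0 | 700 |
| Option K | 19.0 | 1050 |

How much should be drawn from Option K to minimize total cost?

Cheapest first:
Option 26 at 4.0: take all 700 Mbps ; 2000 still needed.
Option B at 8.0: take all 850 Mbps ; 1150 still needed.
Take 150 from Option L at 9.0 ; need 1000 more.
Option 27 (16.0): use full 200 ; 800 Mbps to go.
Take 800 from Option K at 19.0 to finish.

800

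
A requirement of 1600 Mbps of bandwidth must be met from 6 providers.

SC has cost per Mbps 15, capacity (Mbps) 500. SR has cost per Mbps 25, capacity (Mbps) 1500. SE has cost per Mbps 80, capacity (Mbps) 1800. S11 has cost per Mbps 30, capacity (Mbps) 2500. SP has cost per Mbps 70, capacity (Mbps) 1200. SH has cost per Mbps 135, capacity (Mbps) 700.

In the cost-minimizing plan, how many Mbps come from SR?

Fill from the cheapest provider first.
SC at 15: take all 500 Mbps — 1100 still needed.
Take 1100 from SR at 25 to finish.
S11, SP, SE, SH: unused.

1100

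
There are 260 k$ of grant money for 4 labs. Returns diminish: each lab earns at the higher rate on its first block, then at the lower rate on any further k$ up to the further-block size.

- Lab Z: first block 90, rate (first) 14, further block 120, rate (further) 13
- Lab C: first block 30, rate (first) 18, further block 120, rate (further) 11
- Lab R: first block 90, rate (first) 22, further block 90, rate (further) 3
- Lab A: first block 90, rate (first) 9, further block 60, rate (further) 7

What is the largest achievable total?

4430

Order all 8 blocks by rate: Lab R/T1 22 > Lab C/T1 18 > Lab Z/T1 14 > Lab Z/T2 13 > Lab C/T2 11 > Lab A/T1 9 > Lab A/T2 7 > Lab R/T2 3.
Lab R/T1 (22): +90 — 170 left.
Lab C T1 at 18: fill all 30 — 140 left.
Lab Z/T1 (14): +90 — 50 left.
Lab Z T2 at 13: only 50 left, fill 50.
Total = 22×90 + 18×30 + 14×90 + 13×50 = 4430.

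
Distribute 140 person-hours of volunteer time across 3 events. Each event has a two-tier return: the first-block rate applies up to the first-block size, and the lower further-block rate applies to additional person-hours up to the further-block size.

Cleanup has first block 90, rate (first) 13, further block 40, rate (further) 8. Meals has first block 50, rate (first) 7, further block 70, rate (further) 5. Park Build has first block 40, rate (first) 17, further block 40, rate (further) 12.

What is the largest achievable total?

1970

Rank every tier by rate: Park Build/first 17 > Cleanup/first 13 > Park Build/second 12 > Cleanup/second 8 > Meals/first 7 > Meals/second 5.
Park Build/first (17): +40 ; 100 left.
Fill Cleanup first block (90 at 13) ; 10 left.
10 remain; put them into Park Build second at 12.
Total = 17×40 + 13×90 + 12×10 = 1970.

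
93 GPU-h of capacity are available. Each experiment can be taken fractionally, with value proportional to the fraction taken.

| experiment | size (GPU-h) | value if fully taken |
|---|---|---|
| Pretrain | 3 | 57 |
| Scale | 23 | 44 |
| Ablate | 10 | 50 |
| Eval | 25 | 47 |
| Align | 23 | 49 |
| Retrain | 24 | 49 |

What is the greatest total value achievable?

Sort by value density: Pretrain 57/3≈19, Ablate 50/10≈5, Align 49/23≈2.13, Retrain 49/24≈2.04, Scale 44/23≈1.91, Eval 47/25≈1.88.
All 3 GPU-h of Pretrain fit (value 57) ; 90 remain.
Ablate: take in full, 10 GPU-h for value 50 ; 80 left.
Align: take in full, 23 GPU-h for value 49 ; 57 left.
Take all of Retrain (24 GPU-h, value 49) ; 33 GPU-h left.
Scale: take in full, 23 GPU-h for value 44 ; 10 left.
Only 10 GPU-h remain; take 10/25 of Eval for value 47×10/25 = 18.8.
Total value = 267.8.

267.8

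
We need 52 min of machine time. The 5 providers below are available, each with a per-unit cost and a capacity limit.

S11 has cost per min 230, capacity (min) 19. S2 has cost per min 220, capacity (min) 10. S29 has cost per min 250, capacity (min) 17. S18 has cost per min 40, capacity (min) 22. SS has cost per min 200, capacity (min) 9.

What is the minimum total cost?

7410

Fill from the cheapest provider first.
S18 at 40: take all 22 min → 30 still needed.
SS at 200: take all 9 min → 21 still needed.
Take 10 from S2 at 220 → need 11 more.
S11 at 230: take 11 of its 19 → requirement met.
S29: unused.
Cost = 22×40 + 9×200 + 10×220 + 11×230 = 7410.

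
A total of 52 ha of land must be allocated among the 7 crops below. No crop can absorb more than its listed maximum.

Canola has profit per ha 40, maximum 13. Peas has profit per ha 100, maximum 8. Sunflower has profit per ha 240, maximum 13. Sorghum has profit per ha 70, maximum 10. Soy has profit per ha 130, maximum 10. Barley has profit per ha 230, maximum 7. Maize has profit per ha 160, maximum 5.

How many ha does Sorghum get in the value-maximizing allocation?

Order the crops by profit per ha: Sunflower 240 > Barley 230 > Maize 160 > Soy 130 > Peas 100 > Sorghum 70 > Canola 40.
Sunflower takes 13 to reach its cap of 13 — 39 left.
Barley takes 7 to reach its cap of 7 — 32 left.
Give Maize 5 to hit its cap of 5 — 27 left.
Give Soy 10 to hit its cap of 10 — 17 left.
Give Peas 8 to hit its cap of 8 — 9 left.
Only 9 left; Sorghum takes them to reach 9.

9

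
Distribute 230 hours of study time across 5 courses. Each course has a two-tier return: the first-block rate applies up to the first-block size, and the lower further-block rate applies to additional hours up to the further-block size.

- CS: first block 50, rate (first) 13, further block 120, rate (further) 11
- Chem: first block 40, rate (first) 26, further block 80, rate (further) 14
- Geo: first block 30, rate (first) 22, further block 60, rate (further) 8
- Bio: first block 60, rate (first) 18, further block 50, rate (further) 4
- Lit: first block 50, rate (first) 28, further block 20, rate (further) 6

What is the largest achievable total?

4880

Treat each block as its own option and order by rate: Lit/first 28 > Chem/first 26 > Geo/first 22 > Bio/first 18 > Chem/second 14 > CS/first 13 > CS/second 11 > Geo/second 8 > Lit/second 6 > Bio/second 4.
Lit first at 28: fill all 50 ; 180 left.
Chem first at 26: fill all 40 ; 140 left.
Fill Geo first block (30 at 22) ; 110 left.
Bio/first (18): +60 ; 50 left.
50 remain; put them into Chem second at 14.
Total = 28×50 + 26×40 + 22×30 + 18×60 + 14×50 = 4880.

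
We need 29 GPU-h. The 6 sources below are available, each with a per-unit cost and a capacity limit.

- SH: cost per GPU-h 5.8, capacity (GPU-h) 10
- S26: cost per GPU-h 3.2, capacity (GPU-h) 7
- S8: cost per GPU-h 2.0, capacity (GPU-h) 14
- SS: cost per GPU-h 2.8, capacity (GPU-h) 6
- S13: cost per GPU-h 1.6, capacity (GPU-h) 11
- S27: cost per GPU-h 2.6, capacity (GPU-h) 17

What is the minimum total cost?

56

Fill from the cheapest source first.
S13 at 1.6: take all 11 GPU-h → 18 still needed.
S8 (2.0): use full 14 → 4 GPU-h to go.
S27 (2.6): take the remaining 4 → done.
SS, S26, SH: unused.
Cost = 11×1.6 + 14×2.0 + 4×2.6 = 56.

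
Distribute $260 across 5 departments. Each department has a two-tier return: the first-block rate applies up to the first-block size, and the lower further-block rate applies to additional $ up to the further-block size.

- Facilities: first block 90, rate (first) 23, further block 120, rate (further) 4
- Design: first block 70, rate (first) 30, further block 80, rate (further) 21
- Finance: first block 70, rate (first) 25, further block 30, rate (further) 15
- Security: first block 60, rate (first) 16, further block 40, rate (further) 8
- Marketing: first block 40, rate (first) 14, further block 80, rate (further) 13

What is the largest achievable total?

6550

Order all 10 blocks by rate: Design/tier1 30 > Finance/tier1 25 > Facilities/tier1 23 > Design/tier2 21 > Security/tier1 16 > Finance/tier2 15 > Marketing/tier1 14 > Marketing/tier2 13 > Security/tier2 8 > Facilities/tier2 4.
Fill Design tier1 block (70 at 30) → 190 left.
Finance tier1 at 25: fill all 70 → 120 left.
Facilities tier1 at 23: fill all 90 → 30 left.
30 remain; put them into Design tier2 at 21.
Total = 30×70 + 25×70 + 23×90 + 21×30 = 6550.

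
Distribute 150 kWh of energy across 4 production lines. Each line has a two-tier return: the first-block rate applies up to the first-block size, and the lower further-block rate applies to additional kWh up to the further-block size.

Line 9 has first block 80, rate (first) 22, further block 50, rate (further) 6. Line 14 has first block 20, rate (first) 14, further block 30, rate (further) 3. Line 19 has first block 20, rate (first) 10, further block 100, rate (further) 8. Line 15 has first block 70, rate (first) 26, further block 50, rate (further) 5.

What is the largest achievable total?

Treat each block as its own option and order by rate: Line 15/tier1 26 > Line 9/tier1 22 > Line 14/tier1 14 > Line 19/tier1 10 > Line 19/tier2 8 > Line 9/tier2 6 > Line 15/tier2 5 > Line 14/tier2 3.
Fill Line 15 tier1 block (70 at 26) → 80 left.
Line 9/tier1 (22): +80 → 0 left.
Total = 26×70 + 22×80 = 3580.

3580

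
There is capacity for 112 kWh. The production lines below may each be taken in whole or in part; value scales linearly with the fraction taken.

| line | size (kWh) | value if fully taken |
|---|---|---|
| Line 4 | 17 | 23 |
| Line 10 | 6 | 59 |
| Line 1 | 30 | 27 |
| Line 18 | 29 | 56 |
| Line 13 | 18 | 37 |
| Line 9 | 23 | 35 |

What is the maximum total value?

Sort by value density: Line 10 59/6≈9.83, Line 13 37/18≈2.06, Line 18 56/29≈1.93, Line 9 35/23≈1.52, Line 4 23/17≈1.35, Line 1 27/30≈0.9.
Take all of Line 10 (6 kWh, value 59) → 106 kWh left.
Take all of Line 13 (18 kWh, value 37) → 88 kWh left.
Line 18: take in full, 29 kWh for value 56 → 59 left.
All 23 kWh of Line 9 fit (value 35) → 36 remain.
Take all of Line 4 (17 kWh, value 23) → 19 kWh left.
Fill the last 19 kWh with part of Line 1: 19/30 of it earns 17.1.
Total value = 227.1.

227.1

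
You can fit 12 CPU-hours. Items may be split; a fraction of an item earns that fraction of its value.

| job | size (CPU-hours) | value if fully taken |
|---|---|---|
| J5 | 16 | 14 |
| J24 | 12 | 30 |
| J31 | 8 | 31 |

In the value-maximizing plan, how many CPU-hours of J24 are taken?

4

Sort by value density: J31 31/8≈3.88, J24 30/12≈2.5, J5 14/16≈0.875.
J31: take in full, 8 CPU-hours for value 31 — 4 left.
4 CPU-hours left: a 4/12 share of J24 gives 30×4/12 = 10.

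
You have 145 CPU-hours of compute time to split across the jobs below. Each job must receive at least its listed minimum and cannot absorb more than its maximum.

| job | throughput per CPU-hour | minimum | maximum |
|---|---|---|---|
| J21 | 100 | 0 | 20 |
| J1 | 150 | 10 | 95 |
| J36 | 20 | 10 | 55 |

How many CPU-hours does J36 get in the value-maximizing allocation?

30

Meeting every minimum uses 0+10+10 = 20 CPU-hours, leaving 125.
Rank by throughput per CPU-hour: J1 150 > J21 100 > J36 20.
J1 takes 85 more to reach its cap of 95 → 40 left.
J21: +20 to 20 (cap) → 20 left.
J36 has room for 45 more but only 20 remain, so it gets 30.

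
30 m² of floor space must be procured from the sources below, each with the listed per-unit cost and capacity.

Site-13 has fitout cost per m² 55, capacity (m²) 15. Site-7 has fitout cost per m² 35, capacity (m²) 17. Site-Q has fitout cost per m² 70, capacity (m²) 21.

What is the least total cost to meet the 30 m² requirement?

Cheapest first:
Site-7 (35): use full 17 → 13 m² to go.
Site-13 at 55: take 13 of its 15 → requirement met.
Site-Q: unused.
Cost = 17×35 + 13×55 = 1310.

1310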